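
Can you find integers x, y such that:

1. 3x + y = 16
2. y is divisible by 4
Yes

Take x = 4, y = 4. Substituting into each constraint:
  (1) 3(4) + 4 = 16 ✓
  (2) 4 = 4 × 1, remainder 0 ✓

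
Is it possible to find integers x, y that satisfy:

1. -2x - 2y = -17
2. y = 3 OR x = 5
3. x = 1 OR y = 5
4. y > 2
No

Even the single constraint (-2x - 2y = -17) is infeasible over the integers.

  - -2x - 2y = -17: every term on the left is divisible by 2, so the LHS ≡ 0 (mod 2), but the RHS -17 is not — no integer solution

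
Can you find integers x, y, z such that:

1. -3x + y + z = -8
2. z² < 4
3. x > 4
Yes

Take x = 5, y = 7, z = 0. Substituting into each constraint:
  (1) -3(5) + 7 + 0 = -8 ✓
  (2) z² = (0)² = 0, and 0 < 4 ✓
  (3) 5 > 4 ✓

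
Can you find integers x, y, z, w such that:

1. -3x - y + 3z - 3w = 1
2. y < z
Yes

Take x = 2, y = 2, z = 3, w = 0. Substituting into each constraint:
  (1) -3(2) + (-2) + 3(3) - 3(0) = 1 ✓
  (2) 2 < 3 ✓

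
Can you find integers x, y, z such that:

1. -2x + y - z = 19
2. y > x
Yes

Take x = -1, y = 0, z = -17. Substituting into each constraint:
  (1) -2(-1) + 0 + 17 = 19 ✓
  (2) 0 > -1 ✓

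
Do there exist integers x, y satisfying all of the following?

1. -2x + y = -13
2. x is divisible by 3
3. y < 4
Yes

Take x = 0, y = -13. Substituting into each constraint:
  (1) -2(0) + (-13) = -13 ✓
  (2) 0 = 3 × 0, remainder 0 ✓
  (3) -13 < 4 ✓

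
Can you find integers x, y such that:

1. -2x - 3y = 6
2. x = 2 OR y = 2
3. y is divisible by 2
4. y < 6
Yes

Take x = -6, y = 2. Substituting into each constraint:
  (1) -2(-6) - 3(2) = 6 ✓
  (2) y = 2, target 2 ✓ (second branch holds)
  (3) 2 = 2 × 1, remainder 0 ✓
  (4) 2 < 6 ✓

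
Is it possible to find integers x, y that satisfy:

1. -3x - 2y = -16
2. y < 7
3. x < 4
Yes

Take x = 2, y = 5. Substituting into each constraint:
  (1) -3(2) - 2(5) = -16 ✓
  (2) 5 < 7 ✓
  (3) 2 < 4 ✓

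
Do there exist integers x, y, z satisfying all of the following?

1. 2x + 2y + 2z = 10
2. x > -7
Yes

Take x = 5, y = 0, z = 0. Substituting into each constraint:
  (1) 2(5) + 2(0) + 2(0) = 10 ✓
  (2) 5 > -7 ✓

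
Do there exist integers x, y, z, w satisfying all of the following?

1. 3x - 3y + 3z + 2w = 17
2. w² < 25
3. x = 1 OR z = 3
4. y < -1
Yes

Take x = 0, y = -2, z = 3, w = 1. Substituting into each constraint:
  (1) 3(0) - 3(-2) + 3(3) + 2(1) = 17 ✓
  (2) w² = (1)² = 1, and 1 < 25 ✓
  (3) z = 3, target 3 ✓ (second branch holds)
  (4) -2 < -1 ✓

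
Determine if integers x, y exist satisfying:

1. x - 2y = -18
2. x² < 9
Yes

Take x = 0, y = 9. Substituting into each constraint:
  (1) 0 - 2(9) = -18 ✓
  (2) x² = (0)² = 0, and 0 < 9 ✓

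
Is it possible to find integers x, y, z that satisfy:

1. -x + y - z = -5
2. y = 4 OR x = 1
Yes

Take x = 1, y = -4, z = 0. Substituting into each constraint:
  (1) (-1) + (-4) + 0 = -5 ✓
  (2) x = 1, target 1 ✓ (second branch holds)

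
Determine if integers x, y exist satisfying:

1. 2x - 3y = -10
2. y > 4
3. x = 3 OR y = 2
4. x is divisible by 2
No

A contradictory subset is {2x - 3y = -10, y > 4, x = 3 OR y = 2}. No integer assignment can satisfy these jointly:

  - 2x - 3y = -10: is a linear equation tying the variables together
  - y > 4: bounds one variable relative to a constant
  - x = 3 OR y = 2: forces a choice: either x = 3 or y = 2

Split on the disjunction (x = 3 OR y = 2):
  • If x = 3: with x = 3, every remaining term of the linear equation is divisible by 3, so the left side is ≡ 0 (mod 3); but the right side -16 ≡ 2 (mod 3). No integers can satisfy it.
  • If y = 2: this contradicts the bound y ≥ 5.
Both branches are infeasible, so the system has no integer solution.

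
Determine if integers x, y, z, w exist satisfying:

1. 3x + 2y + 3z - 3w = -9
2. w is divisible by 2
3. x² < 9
Yes

Take x = 1, y = -6, z = 0, w = 0. Substituting into each constraint:
  (1) 3(1) + 2(-6) + 3(0) - 3(0) = -9 ✓
  (2) 0 = 2 × 0, remainder 0 ✓
  (3) x² = (1)² = 1, and 1 < 9 ✓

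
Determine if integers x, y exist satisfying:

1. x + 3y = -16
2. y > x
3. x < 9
Yes

Take x = -16, y = 0. Substituting into each constraint:
  (1) (-16) + 3(0) = -16 ✓
  (2) 0 > -16 ✓
  (3) -16 < 9 ✓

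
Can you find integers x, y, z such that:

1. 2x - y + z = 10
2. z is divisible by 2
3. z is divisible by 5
Yes

Take x = 0, y = -10, z = 0. Substituting into each constraint:
  (1) 2(0) + 10 + 0 = 10 ✓
  (2) 0 = 2 × 0, remainder 0 ✓
  (3) 0 = 5 × 0, remainder 0 ✓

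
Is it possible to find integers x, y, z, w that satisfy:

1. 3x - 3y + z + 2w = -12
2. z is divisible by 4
Yes

Take x = 0, y = 4, z = 0, w = 0. Substituting into each constraint:
  (1) 3(0) - 3(4) + 0 + 2(0) = -12 ✓
  (2) 0 = 4 × 0, remainder 0 ✓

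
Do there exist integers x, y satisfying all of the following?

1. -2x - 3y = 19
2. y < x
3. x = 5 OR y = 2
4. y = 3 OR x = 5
No

A contradictory subset is {-2x - 3y = 19, y < x, x = 5 OR y = 2}. No integer assignment can satisfy these jointly:

  - -2x - 3y = 19: is a linear equation tying the variables together
  - y < x: bounds one variable relative to another variable
  - x = 5 OR y = 2: forces a choice: either x = 5 or y = 2

Split on the disjunction (x = 5 OR y = 2):
  • If x = 5: with x = 5, every remaining term of the linear equation is divisible by 3, so the left side is ≡ 0 (mod 3); but the right side 29 ≡ 2 (mod 3). No integers can satisfy it.
  • If y = 2: with y = 2, every remaining term of the linear equation is divisible by 2, so the left side is ≡ 0 (mod 2); but the right side 25 ≡ 1 (mod 2). No integers can satisfy it.
Both branches are infeasible, so the system has no integer solution.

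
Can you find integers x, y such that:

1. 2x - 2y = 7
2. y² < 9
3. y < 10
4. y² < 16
No

Even the single constraint (2x - 2y = 7) is infeasible over the integers.

  - 2x - 2y = 7: every term on the left is divisible by 2, so the LHS ≡ 0 (mod 2), but the RHS 7 is not — no integer solution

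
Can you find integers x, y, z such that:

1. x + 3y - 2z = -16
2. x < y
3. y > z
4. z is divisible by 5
Yes

Take x = -19, y = 1, z = 0. Substituting into each constraint:
  (1) (-19) + 3(1) - 2(0) = -16 ✓
  (2) -19 < 1 ✓
  (3) 1 > 0 ✓
  (4) 0 = 5 × 0, remainder 0 ✓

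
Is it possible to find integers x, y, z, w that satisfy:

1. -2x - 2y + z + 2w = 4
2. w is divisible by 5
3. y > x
Yes

Take x = 0, y = 1, z = 6, w = 0. Substituting into each constraint:
  (1) -2(0) - 2(1) + 6 + 2(0) = 4 ✓
  (2) 0 = 5 × 0, remainder 0 ✓
  (3) 1 > 0 ✓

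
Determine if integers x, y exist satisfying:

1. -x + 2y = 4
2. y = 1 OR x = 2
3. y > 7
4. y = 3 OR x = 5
No

A contradictory subset is {-x + 2y = 4, y = 1 OR x = 2, y > 7}. No integer assignment can satisfy these jointly:

  - -x + 2y = 4: is a linear equation tying the variables together
  - y = 1 OR x = 2: forces a choice: either y = 1 or x = 2
  - y > 7: bounds one variable relative to a constant

Split on the disjunction (y = 1 OR x = 2):
  • If y = 1: this contradicts the bound y ≥ 8.
  • If x = 2: the equation forces y = 3, which contradicts the bound y ≥ 8.
Both branches are infeasible, so the system has no integer solution.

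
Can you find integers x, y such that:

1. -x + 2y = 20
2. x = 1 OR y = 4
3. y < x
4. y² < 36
No

A contradictory subset is {-x + 2y = 20, x = 1 OR y = 4, y < x}. No integer assignment can satisfy these jointly:

  - -x + 2y = 20: is a linear equation tying the variables together
  - x = 1 OR y = 4: forces a choice: either x = 1 or y = 4
  - y < x: bounds one variable relative to another variable

Split on the disjunction (x = 1 OR y = 4):
  • If x = 1: with x = 1, every remaining term of the linear equation is divisible by 2, so the left side is ≡ 0 (mod 2); but the right side 21 ≡ 1 (mod 2). No integers can satisfy it.
  • If y = 4: the equation forces x = -12, giving (y, x) = (4, -12), which violates x > y.
Both branches are infeasible, so the system has no integer solution.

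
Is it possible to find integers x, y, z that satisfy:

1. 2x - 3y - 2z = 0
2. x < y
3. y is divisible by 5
Yes

Take x = -1, y = 0, z = -1. Substituting into each constraint:
  (1) 2(-1) - 3(0) - 2(-1) = 0 ✓
  (2) -1 < 0 ✓
  (3) 0 = 5 × 0, remainder 0 ✓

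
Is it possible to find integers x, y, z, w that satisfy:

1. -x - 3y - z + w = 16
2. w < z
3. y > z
Yes

Take x = -17, y = 0, z = -1, w = -2. Substituting into each constraint:
  (1) 17 - 3(0) + 1 + (-2) = 16 ✓
  (2) -2 < -1 ✓
  (3) 0 > -1 ✓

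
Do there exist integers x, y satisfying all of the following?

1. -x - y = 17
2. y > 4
Yes

Take x = -22, y = 5. Substituting into each constraint:
  (1) 22 + (-5) = 17 ✓
  (2) 5 > 4 ✓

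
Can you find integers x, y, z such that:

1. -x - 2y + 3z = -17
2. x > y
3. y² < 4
Yes

Take x = 2, y = 0, z = -5. Substituting into each constraint:
  (1) (-2) - 2(0) + 3(-5) = -17 ✓
  (2) 2 > 0 ✓
  (3) y² = (0)² = 0, and 0 < 4 ✓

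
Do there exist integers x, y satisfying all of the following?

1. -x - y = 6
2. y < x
Yes

Take x = -2, y = -4. Substituting into each constraint:
  (1) 2 + 4 = 6 ✓
  (2) -4 < -2 ✓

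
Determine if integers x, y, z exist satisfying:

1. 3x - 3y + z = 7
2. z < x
Yes

Take x = 2, y = 0, z = 1. Substituting into each constraint:
  (1) 3(2) - 3(0) + 1 = 7 ✓
  (2) 1 < 2 ✓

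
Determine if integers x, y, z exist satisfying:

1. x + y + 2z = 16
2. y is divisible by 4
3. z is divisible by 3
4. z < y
Yes

Take x = 22, y = 0, z = -3. Substituting into each constraint:
  (1) 22 + 0 + 2(-3) = 16 ✓
  (2) 0 = 4 × 0, remainder 0 ✓
  (3) -3 = 3 × -1, remainder 0 ✓
  (4) -3 < 0 ✓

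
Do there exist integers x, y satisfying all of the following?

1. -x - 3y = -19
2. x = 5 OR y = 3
Yes

Take x = 10, y = 3. Substituting into each constraint:
  (1) (-10) - 3(3) = -19 ✓
  (2) y = 3, target 3 ✓ (second branch holds)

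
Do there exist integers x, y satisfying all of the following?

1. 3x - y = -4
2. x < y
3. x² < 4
Yes

Take x = -1, y = 1. Substituting into each constraint:
  (1) 3(-1) + (-1) = -4 ✓
  (2) -1 < 1 ✓
  (3) x² = (-1)² = 1, and 1 < 4 ✓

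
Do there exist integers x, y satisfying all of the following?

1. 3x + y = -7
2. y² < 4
Yes

Take x = -2, y = -1. Substituting into each constraint:
  (1) 3(-2) + (-1) = -7 ✓
  (2) y² = (-1)² = 1, and 1 < 4 ✓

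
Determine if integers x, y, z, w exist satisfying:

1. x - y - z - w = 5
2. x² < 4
Yes

Take x = 0, y = 0, z = -5, w = 0. Substituting into each constraint:
  (1) 0 + 0 + 5 + 0 = 5 ✓
  (2) x² = (0)² = 0, and 0 < 4 ✓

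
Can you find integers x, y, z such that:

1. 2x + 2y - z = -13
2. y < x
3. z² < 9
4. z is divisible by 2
No

A contradictory subset is {2x + 2y - z = -13, z is divisible by 2}. No integer assignment can satisfy these jointly:

  - 2x + 2y - z = -13: is a linear equation tying the variables together
  - z is divisible by 2: restricts z to multiples of 2

Modular obstruction: writing z = 2z', every remaining term of the linear equation is divisible by 2, so the left side is ≡ 0 (mod 2); but the right side -13 ≡ 1 (mod 2). No integers can satisfy it.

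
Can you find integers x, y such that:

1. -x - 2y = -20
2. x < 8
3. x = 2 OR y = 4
Yes

Take x = 2, y = 9. Substituting into each constraint:
  (1) (-2) - 2(9) = -20 ✓
  (2) 2 < 8 ✓
  (3) x = 2, target 2 ✓ (first branch holds)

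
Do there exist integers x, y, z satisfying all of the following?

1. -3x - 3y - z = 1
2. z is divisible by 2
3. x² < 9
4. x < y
Yes

Take x = -1, y = 0, z = 2. Substituting into each constraint:
  (1) -3(-1) - 3(0) + (-2) = 1 ✓
  (2) 2 = 2 × 1, remainder 0 ✓
  (3) x² = (-1)² = 1, and 1 < 9 ✓
  (4) -1 < 0 ✓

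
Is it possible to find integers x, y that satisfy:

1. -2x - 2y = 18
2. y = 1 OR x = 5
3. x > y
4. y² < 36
No

The full constraint system is jointly infeasible over the integers. Each constraint and what it forces:

  - -2x - 2y = 18: is a linear equation tying the variables together
  - y = 1 OR x = 5: forces a choice: either y = 1 or x = 5
  - x > y: bounds one variable relative to another variable
  - y² < 36: restricts y to |y| ≤ 5

Split on the disjunction (y = 1 OR x = 5):
  • If y = 1: the equation forces x = -10, giving (y, x) = (1, -10), which violates x > y.
  • If x = 5: the equation forces y = -14, but y² < 36 requires |y| ≤ 5.
Both branches are infeasible, so the system has no integer solution.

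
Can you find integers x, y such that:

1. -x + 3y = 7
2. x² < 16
Yes

Take x = 2, y = 3. Substituting into each constraint:
  (1) (-2) + 3(3) = 7 ✓
  (2) x² = (2)² = 4, and 4 < 16 ✓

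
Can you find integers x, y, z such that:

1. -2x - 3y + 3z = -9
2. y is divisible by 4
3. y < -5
Yes

Take x = 0, y = -8, z = -11. Substituting into each constraint:
  (1) -2(0) - 3(-8) + 3(-11) = -9 ✓
  (2) -8 = 4 × -2, remainder 0 ✓
  (3) -8 < -5 ✓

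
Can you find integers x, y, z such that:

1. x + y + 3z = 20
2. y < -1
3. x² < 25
Yes

Take x = 1, y = -2, z = 7. Substituting into each constraint:
  (1) 1 + (-2) + 3(7) = 20 ✓
  (2) -2 < -1 ✓
  (3) x² = (1)² = 1, and 1 < 25 ✓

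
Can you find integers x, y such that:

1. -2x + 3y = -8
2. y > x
Yes

Take x = -11, y = -10. Substituting into each constraint:
  (1) -2(-11) + 3(-10) = -8 ✓
  (2) -10 > -11 ✓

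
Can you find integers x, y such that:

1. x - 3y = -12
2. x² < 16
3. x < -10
No

A contradictory subset is {x² < 16, x < -10}. No integer assignment can satisfy these jointly:

  - x² < 16: restricts x to |x| ≤ 3
  - x < -10: bounds one variable relative to a constant

Direct contradiction: the bounds on x require x ≥ -3 and x ≤ -11 simultaneously, which is empty.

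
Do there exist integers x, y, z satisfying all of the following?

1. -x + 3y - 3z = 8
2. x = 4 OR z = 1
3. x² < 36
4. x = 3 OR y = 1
Yes

Take x = 4, y = 1, z = -3. Substituting into each constraint:
  (1) (-4) + 3(1) - 3(-3) = 8 ✓
  (2) x = 4, target 4 ✓ (first branch holds)
  (3) x² = (4)² = 16, and 16 < 36 ✓
  (4) y = 1, target 1 ✓ (second branch holds)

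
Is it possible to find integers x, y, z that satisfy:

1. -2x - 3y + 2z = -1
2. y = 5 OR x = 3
Yes

Take x = 3, y = 1, z = 4. Substituting into each constraint:
  (1) -2(3) - 3(1) + 2(4) = -1 ✓
  (2) x = 3, target 3 ✓ (second branch holds)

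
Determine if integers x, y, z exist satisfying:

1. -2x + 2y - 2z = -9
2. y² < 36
No

Even the single constraint (-2x + 2y - 2z = -9) is infeasible over the integers.

  - -2x + 2y - 2z = -9: every term on the left is divisible by 2, so the LHS ≡ 0 (mod 2), but the RHS -9 is not — no integer solution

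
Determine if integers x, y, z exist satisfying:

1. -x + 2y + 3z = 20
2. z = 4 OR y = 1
Yes

Take x = -8, y = 0, z = 4. Substituting into each constraint:
  (1) 8 + 2(0) + 3(4) = 20 ✓
  (2) z = 4, target 4 ✓ (first branch holds)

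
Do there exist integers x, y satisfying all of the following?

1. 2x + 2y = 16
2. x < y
Yes

Take x = 0, y = 8. Substituting into each constraint:
  (1) 2(0) + 2(8) = 16 ✓
  (2) 0 < 8 ✓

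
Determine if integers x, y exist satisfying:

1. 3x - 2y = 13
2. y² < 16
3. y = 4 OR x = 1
No

The full constraint system is jointly infeasible over the integers. Each constraint and what it forces:

  - 3x - 2y = 13: is a linear equation tying the variables together
  - y² < 16: restricts y to |y| ≤ 3
  - y = 4 OR x = 1: forces a choice: either y = 4 or x = 1

Split on the disjunction (y = 4 OR x = 1):
  • If y = 4: this contradicts y² < 16, which requires |y| ≤ 3.
  • If x = 1: the equation forces y = -5, but y² < 16 requires |y| ≤ 3.
Both branches are infeasible, so the system has no integer solution.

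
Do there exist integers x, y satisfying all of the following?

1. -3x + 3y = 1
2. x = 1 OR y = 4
No

Even the single constraint (-3x + 3y = 1) is infeasible over the integers.

  - -3x + 3y = 1: every term on the left is divisible by 3, so the LHS ≡ 0 (mod 3), but the RHS 1 is not — no integer solution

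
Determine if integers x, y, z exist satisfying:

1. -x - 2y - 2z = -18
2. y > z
Yes

Take x = 16, y = 1, z = 0. Substituting into each constraint:
  (1) (-16) - 2(1) - 2(0) = -18 ✓
  (2) 1 > 0 ✓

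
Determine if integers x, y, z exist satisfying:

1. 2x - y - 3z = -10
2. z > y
Yes

Take x = -6, y = -2, z = 0. Substituting into each constraint:
  (1) 2(-6) + 2 - 3(0) = -10 ✓
  (2) 0 > -2 ✓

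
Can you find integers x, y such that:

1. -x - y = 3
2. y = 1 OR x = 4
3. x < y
Yes

Take x = -4, y = 1. Substituting into each constraint:
  (1) 4 + (-1) = 3 ✓
  (2) y = 1, target 1 ✓ (first branch holds)
  (3) -4 < 1 ✓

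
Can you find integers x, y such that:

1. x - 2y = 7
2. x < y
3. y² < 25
No

The full constraint system is jointly infeasible over the integers. Each constraint and what it forces:

  - x - 2y = 7: is a linear equation tying the variables together
  - x < y: bounds one variable relative to another variable
  - y² < 25: restricts y to |y| ≤ 4

The bounds confine y to {-4, -3, -2, -1, 0, 1, 2, 3, 4}. For each value, substitute into the equation:
  • y = -4: the equation forces x = -1, but y > x fails since -4 ≤ -1.
  • y = -3: the equation forces x = 1, but y > x fails since -3 ≤ 1.
  • y = -2: the equation forces x = 3, but y > x fails since -2 ≤ 3.
  • y = -1: the equation forces x = 5, but y > x fails since -1 ≤ 5.
  • y = 0: the equation forces x = 7, but y > x fails since 0 ≤ 7.
  • y = 1: the equation forces x = 9, but y > x fails since 1 ≤ 9.
  • y = 2: the equation forces x = 11, but y > x fails since 2 ≤ 11.
  • y = 3: the equation forces x = 13, but y > x fails since 3 ≤ 13.
  • y = 4: the equation forces x = 15, but y > x fails since 4 ≤ 15.
Every case fails, so no integer solution exists.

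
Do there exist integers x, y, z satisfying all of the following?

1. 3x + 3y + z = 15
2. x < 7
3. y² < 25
Yes

Take x = 5, y = 0, z = 0. Substituting into each constraint:
  (1) 3(5) + 3(0) + 0 = 15 ✓
  (2) 5 < 7 ✓
  (3) y² = (0)² = 0, and 0 < 25 ✓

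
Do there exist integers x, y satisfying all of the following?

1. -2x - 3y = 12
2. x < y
Yes

Take x = -3, y = -2. Substituting into each constraint:
  (1) -2(-3) - 3(-2) = 12 ✓
  (2) -3 < -2 ✓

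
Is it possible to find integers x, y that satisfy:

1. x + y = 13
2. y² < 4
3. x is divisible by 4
Yes

Take x = 12, y = 1. Substituting into each constraint:
  (1) 12 + 1 = 13 ✓
  (2) y² = (1)² = 1, and 1 < 4 ✓
  (3) 12 = 4 × 3, remainder 0 ✓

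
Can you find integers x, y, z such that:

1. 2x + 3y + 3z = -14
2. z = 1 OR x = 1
Yes

Take x = -1, y = -5, z = 1. Substituting into each constraint:
  (1) 2(-1) + 3(-5) + 3(1) = -14 ✓
  (2) z = 1, target 1 ✓ (first branch holds)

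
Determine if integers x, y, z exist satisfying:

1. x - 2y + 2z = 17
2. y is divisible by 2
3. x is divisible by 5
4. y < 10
Yes

Take x = 5, y = 0, z = 6. Substituting into each constraint:
  (1) 5 - 2(0) + 2(6) = 17 ✓
  (2) 0 = 2 × 0, remainder 0 ✓
  (3) 5 = 5 × 1, remainder 0 ✓
  (4) 0 < 10 ✓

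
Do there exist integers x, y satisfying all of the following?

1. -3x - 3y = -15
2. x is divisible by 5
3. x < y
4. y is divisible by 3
Yes

Take x = -10, y = 15. Substituting into each constraint:
  (1) -3(-10) - 3(15) = -15 ✓
  (2) -10 = 5 × -2, remainder 0 ✓
  (3) -10 < 15 ✓
  (4) 15 = 3 × 5, remainder 0 ✓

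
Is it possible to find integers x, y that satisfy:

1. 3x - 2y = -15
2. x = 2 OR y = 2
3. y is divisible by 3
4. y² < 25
No

A contradictory subset is {3x - 2y = -15, x = 2 OR y = 2}. No integer assignment can satisfy these jointly:

  - 3x - 2y = -15: is a linear equation tying the variables together
  - x = 2 OR y = 2: forces a choice: either x = 2 or y = 2

Split on the disjunction (x = 2 OR y = 2):
  • If x = 2: with x = 2, every remaining term of the linear equation is divisible by 2, so the left side is ≡ 0 (mod 2); but the right side -21 ≡ 1 (mod 2). No integers can satisfy it.
  • If y = 2: with y = 2, every remaining term of the linear equation is divisible by 3, so the left side is ≡ 0 (mod 3); but the right side -11 ≡ 1 (mod 3). No integers can satisfy it.
Both branches are infeasible, so the system has no integer solution.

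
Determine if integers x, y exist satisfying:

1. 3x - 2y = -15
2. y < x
Yes

Take x = -17, y = -18. Substituting into each constraint:
  (1) 3(-17) - 2(-18) = -15 ✓
  (2) -18 < -17 ✓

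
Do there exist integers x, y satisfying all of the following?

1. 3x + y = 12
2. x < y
Yes

Take x = 2, y = 6. Substituting into each constraint:
  (1) 3(2) + 6 = 12 ✓
  (2) 2 < 6 ✓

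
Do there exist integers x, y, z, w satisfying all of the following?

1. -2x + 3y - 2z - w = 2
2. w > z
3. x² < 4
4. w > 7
Yes

Take x = 0, y = 4, z = 0, w = 10. Substituting into each constraint:
  (1) -2(0) + 3(4) - 2(0) + (-10) = 2 ✓
  (2) 10 > 0 ✓
  (3) x² = (0)² = 0, and 0 < 4 ✓
  (4) 10 > 7 ✓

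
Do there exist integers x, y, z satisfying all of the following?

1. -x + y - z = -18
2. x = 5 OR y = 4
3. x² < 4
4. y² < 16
No

A contradictory subset is {x = 5 OR y = 4, x² < 4, y² < 16}. No integer assignment can satisfy these jointly:

  - x = 5 OR y = 4: forces a choice: either x = 5 or y = 4
  - x² < 4: restricts x to |x| ≤ 1
  - y² < 16: restricts y to |y| ≤ 3

Split on the disjunction (x = 5 OR y = 4):
  • If x = 5: this contradicts x² < 4, which requires |x| ≤ 1.
  • If y = 4: this contradicts y² < 16, which requires |y| ≤ 3.
Both branches are infeasible, so the system has no integer solution.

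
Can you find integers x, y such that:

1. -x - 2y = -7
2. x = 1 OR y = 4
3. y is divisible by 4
Yes

Take x = -1, y = 4. Substituting into each constraint:
  (1) 1 - 2(4) = -7 ✓
  (2) y = 4, target 4 ✓ (second branch holds)
  (3) 4 = 4 × 1, remainder 0 ✓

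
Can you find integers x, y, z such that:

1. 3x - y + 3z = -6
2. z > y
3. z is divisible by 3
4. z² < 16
Yes

Take x = -3, y = -3, z = 0. Substituting into each constraint:
  (1) 3(-3) + 3 + 3(0) = -6 ✓
  (2) 0 > -3 ✓
  (3) 0 = 3 × 0, remainder 0 ✓
  (4) z² = (0)² = 0, and 0 < 16 ✓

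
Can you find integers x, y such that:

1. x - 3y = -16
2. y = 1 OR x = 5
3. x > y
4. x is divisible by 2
No

A contradictory subset is {x - 3y = -16, y = 1 OR x = 5, x > y}. No integer assignment can satisfy these jointly:

  - x - 3y = -16: is a linear equation tying the variables together
  - y = 1 OR x = 5: forces a choice: either y = 1 or x = 5
  - x > y: bounds one variable relative to another variable

Split on the disjunction (y = 1 OR x = 5):
  • If y = 1: the equation forces x = -13, giving (y, x) = (1, -13), which violates x > y.
  • If x = 5: the equation forces y = 7, giving (x, y) = (5, 7), which violates x > y.
Both branches are infeasible, so the system has no integer solution.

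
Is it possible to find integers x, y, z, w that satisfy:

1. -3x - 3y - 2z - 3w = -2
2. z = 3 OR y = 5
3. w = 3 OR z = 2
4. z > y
Yes

Take x = -12, y = 5, z = 7, w = 3. Substituting into each constraint:
  (1) -3(-12) - 3(5) - 2(7) - 3(3) = -2 ✓
  (2) y = 5, target 5 ✓ (second branch holds)
  (3) w = 3, target 3 ✓ (first branch holds)
  (4) 7 > 5 ✓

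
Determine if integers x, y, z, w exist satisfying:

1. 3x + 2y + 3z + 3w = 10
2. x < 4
Yes

Take x = 0, y = 2, z = 0, w = 2. Substituting into each constraint:
  (1) 3(0) + 2(2) + 3(0) + 3(2) = 10 ✓
  (2) 0 < 4 ✓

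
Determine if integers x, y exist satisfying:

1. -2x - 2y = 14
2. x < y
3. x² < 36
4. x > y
No

A contradictory subset is {x < y, x > y}. No integer assignment can satisfy these jointly:

  - x < y: bounds one variable relative to another variable
  - x > y: bounds one variable relative to another variable

Direct contradiction: y > x and x > y cannot both hold.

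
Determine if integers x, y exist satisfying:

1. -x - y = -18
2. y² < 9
Yes

Take x = 18, y = 0. Substituting into each constraint:
  (1) (-18) + 0 = -18 ✓
  (2) y² = (0)² = 0, and 0 < 9 ✓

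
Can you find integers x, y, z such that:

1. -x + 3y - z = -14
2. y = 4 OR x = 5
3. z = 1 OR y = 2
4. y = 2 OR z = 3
Yes

Take x = 5, y = 2, z = 15. Substituting into each constraint:
  (1) (-5) + 3(2) + (-15) = -14 ✓
  (2) x = 5, target 5 ✓ (second branch holds)
  (3) y = 2, target 2 ✓ (second branch holds)
  (4) y = 2, target 2 ✓ (first branch holds)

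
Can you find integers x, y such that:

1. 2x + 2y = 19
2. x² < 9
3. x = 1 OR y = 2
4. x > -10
No

Even the single constraint (2x + 2y = 19) is infeasible over the integers.

  - 2x + 2y = 19: every term on the left is divisible by 2, so the LHS ≡ 0 (mod 2), but the RHS 19 is not — no integer solution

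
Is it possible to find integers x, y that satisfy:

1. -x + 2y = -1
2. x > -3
Yes

Take x = 1, y = 0. Substituting into each constraint:
  (1) (-1) + 2(0) = -1 ✓
  (2) 1 > -3 ✓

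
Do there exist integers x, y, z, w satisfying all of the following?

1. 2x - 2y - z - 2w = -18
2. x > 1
Yes

Take x = 2, y = 0, z = 0, w = 11. Substituting into each constraint:
  (1) 2(2) - 2(0) + 0 - 2(11) = -18 ✓
  (2) 2 > 1 ✓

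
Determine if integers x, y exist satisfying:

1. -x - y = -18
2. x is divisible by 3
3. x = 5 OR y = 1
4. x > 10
No

The full constraint system is jointly infeasible over the integers. Each constraint and what it forces:

  - -x - y = -18: is a linear equation tying the variables together
  - x is divisible by 3: restricts x to multiples of 3
  - x = 5 OR y = 1: forces a choice: either x = 5 or y = 1
  - x > 10: bounds one variable relative to a constant

Split on the disjunction (x = 5 OR y = 1):
  • If x = 5: this contradicts the divisibility constraint — 5 is not a multiple of 3.
  • If y = 1: with y = 1, writing x = 3x', every remaining term of the linear equation is divisible by 3, so the left side is ≡ 0 (mod 3); but the right side -17 ≡ 1 (mod 3). No integers can satisfy it.
Both branches are infeasible, so the system has no integer solution.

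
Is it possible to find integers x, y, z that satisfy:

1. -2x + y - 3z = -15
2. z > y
Yes

Take x = 7, y = -1, z = 0. Substituting into each constraint:
  (1) -2(7) + (-1) - 3(0) = -15 ✓
  (2) 0 > -1 ✓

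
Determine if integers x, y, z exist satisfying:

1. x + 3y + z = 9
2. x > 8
Yes

Take x = 9, y = 0, z = 0. Substituting into each constraint:
  (1) 9 + 3(0) + 0 = 9 ✓
  (2) 9 > 8 ✓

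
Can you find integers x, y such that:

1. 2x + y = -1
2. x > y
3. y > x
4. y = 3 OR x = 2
No

A contradictory subset is {x > y, y > x}. No integer assignment can satisfy these jointly:

  - x > y: bounds one variable relative to another variable
  - y > x: bounds one variable relative to another variable

Direct contradiction: x > y and y > x cannot both hold.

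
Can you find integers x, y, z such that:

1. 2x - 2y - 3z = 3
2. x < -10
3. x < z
Yes

Take x = -11, y = -11, z = -1. Substituting into each constraint:
  (1) 2(-11) - 2(-11) - 3(-1) = 3 ✓
  (2) -11 < -10 ✓
  (3) -11 < -1 ✓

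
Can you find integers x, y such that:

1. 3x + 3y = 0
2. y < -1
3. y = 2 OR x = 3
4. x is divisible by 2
No

A contradictory subset is {y < -1, y = 2 OR x = 3, x is divisible by 2}. No integer assignment can satisfy these jointly:

  - y < -1: bounds one variable relative to a constant
  - y = 2 OR x = 3: forces a choice: either y = 2 or x = 3
  - x is divisible by 2: restricts x to multiples of 2

Split on the disjunction (y = 2 OR x = 3):
  • If y = 2: this contradicts the bound y ≤ -2.
  • If x = 3: this contradicts the divisibility constraint — 3 is not a multiple of 2.
Both branches are infeasible, so the system has no integer solution.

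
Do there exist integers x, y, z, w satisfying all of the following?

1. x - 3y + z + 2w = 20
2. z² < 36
Yes

Take x = 0, y = -6, z = 2, w = 0. Substituting into each constraint:
  (1) 0 - 3(-6) + 2 + 2(0) = 20 ✓
  (2) z² = (2)² = 4, and 4 < 36 ✓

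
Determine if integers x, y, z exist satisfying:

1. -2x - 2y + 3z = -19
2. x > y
Yes

Take x = 3, y = 2, z = -3. Substituting into each constraint:
  (1) -2(3) - 2(2) + 3(-3) = -19 ✓
  (2) 3 > 2 ✓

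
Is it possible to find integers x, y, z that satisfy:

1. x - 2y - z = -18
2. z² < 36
Yes

Take x = 0, y = 9, z = 0. Substituting into each constraint:
  (1) 0 - 2(9) + 0 = -18 ✓
  (2) z² = (0)² = 0, and 0 < 36 ✓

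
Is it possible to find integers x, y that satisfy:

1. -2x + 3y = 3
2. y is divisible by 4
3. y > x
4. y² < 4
No

A contradictory subset is {-2x + 3y = 3, y is divisible by 4}. No integer assignment can satisfy these jointly:

  - -2x + 3y = 3: is a linear equation tying the variables together
  - y is divisible by 4: restricts y to multiples of 4

Modular obstruction: writing y = 4y', every remaining term of the linear equation is divisible by 2, so the left side is ≡ 0 (mod 2); but the right side 3 ≡ 1 (mod 2). No integers can satisfy it.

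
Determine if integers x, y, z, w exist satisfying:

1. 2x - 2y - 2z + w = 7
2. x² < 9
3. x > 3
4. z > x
No

A contradictory subset is {x² < 9, x > 3}. No integer assignment can satisfy these jointly:

  - x² < 9: restricts x to |x| ≤ 2
  - x > 3: bounds one variable relative to a constant

Direct contradiction: the bounds on x require x ≥ 4 and x ≤ 2 simultaneously, which is empty.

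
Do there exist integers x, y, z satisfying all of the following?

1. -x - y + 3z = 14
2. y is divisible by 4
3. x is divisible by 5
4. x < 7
Yes

Take x = 5, y = 8, z = 9. Substituting into each constraint:
  (1) (-5) + (-8) + 3(9) = 14 ✓
  (2) 8 = 4 × 2, remainder 0 ✓
  (3) 5 = 5 × 1, remainder 0 ✓
  (4) 5 < 7 ✓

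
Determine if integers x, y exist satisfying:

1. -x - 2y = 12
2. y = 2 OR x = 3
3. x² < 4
No

The full constraint system is jointly infeasible over the integers. Each constraint and what it forces:

  - -x - 2y = 12: is a linear equation tying the variables together
  - y = 2 OR x = 3: forces a choice: either y = 2 or x = 3
  - x² < 4: restricts x to |x| ≤ 1

Split on the disjunction (y = 2 OR x = 3):
  • If y = 2: the equation forces x = -16, but x² < 4 requires |x| ≤ 1.
  • If x = 3: this contradicts x² < 4, which requires |x| ≤ 1.
Both branches are infeasible, so the system has no integer solution.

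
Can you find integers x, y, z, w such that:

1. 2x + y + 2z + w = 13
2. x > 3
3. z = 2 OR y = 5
Yes

Take x = 4, y = 1, z = 2, w = 0. Substituting into each constraint:
  (1) 2(4) + 1 + 2(2) + 0 = 13 ✓
  (2) 4 > 3 ✓
  (3) z = 2, target 2 ✓ (first branch holds)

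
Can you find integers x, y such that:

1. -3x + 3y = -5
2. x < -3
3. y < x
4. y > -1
No

Even the single constraint (-3x + 3y = -5) is infeasible over the integers.

  - -3x + 3y = -5: every term on the left is divisible by 3, so the LHS ≡ 0 (mod 3), but the RHS -5 is not — no integer solution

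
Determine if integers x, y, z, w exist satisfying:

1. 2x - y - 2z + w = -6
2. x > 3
Yes

Take x = 4, y = 0, z = 0, w = -14. Substituting into each constraint:
  (1) 2(4) + 0 - 2(0) + (-14) = -6 ✓
  (2) 4 > 3 ✓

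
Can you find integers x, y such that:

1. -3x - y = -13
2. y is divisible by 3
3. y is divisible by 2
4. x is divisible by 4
No

A contradictory subset is {-3x - y = -13, y is divisible by 3}. No integer assignment can satisfy these jointly:

  - -3x - y = -13: is a linear equation tying the variables together
  - y is divisible by 3: restricts y to multiples of 3

Modular obstruction: writing y = 3y', every remaining term of the linear equation is divisible by 3, so the left side is ≡ 0 (mod 3); but the right side -13 ≡ 2 (mod 3). No integers can satisfy it.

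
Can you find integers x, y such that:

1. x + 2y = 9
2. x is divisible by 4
No

The full constraint system is jointly infeasible over the integers. Each constraint and what it forces:

  - x + 2y = 9: is a linear equation tying the variables together
  - x is divisible by 4: restricts x to multiples of 4

Modular obstruction: writing x = 4x', every remaining term of the linear equation is divisible by 2, so the left side is ≡ 0 (mod 2); but the right side 9 ≡ 1 (mod 2). No integers can satisfy it.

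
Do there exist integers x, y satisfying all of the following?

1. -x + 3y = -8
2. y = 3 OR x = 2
Yes

Take x = 2, y = -2. Substituting into each constraint:
  (1) (-2) + 3(-2) = -8 ✓
  (2) x = 2, target 2 ✓ (second branch holds)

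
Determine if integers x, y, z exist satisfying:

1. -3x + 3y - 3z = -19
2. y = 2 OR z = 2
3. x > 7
No

Even the single constraint (-3x + 3y - 3z = -19) is infeasible over the integers.

  - -3x + 3y - 3z = -19: every term on the left is divisible by 3, so the LHS ≡ 0 (mod 3), but the RHS -19 is not — no integer solution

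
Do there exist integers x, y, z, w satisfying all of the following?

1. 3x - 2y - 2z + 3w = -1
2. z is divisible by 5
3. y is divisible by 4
Yes

Take x = 3, y = 0, z = 5, w = 0. Substituting into each constraint:
  (1) 3(3) - 2(0) - 2(5) + 3(0) = -1 ✓
  (2) 5 = 5 × 1, remainder 0 ✓
  (3) 0 = 4 × 0, remainder 0 ✓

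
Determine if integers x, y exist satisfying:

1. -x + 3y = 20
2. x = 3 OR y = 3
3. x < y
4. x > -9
No

A contradictory subset is {-x + 3y = 20, x = 3 OR y = 3, x > -9}. No integer assignment can satisfy these jointly:

  - -x + 3y = 20: is a linear equation tying the variables together
  - x = 3 OR y = 3: forces a choice: either x = 3 or y = 3
  - x > -9: bounds one variable relative to a constant

Split on the disjunction (x = 3 OR y = 3):
  • If x = 3: with x = 3, every remaining term of the linear equation is divisible by 3, so the left side is ≡ 0 (mod 3); but the right side 23 ≡ 2 (mod 3). No integers can satisfy it.
  • If y = 3: the equation forces x = -11, which contradicts the bound x ≥ -8.
Both branches are infeasible, so the system has no integer solution.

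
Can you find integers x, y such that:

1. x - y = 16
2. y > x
No

The full constraint system is jointly infeasible over the integers. Each constraint and what it forces:

  - x - y = 16: is a linear equation tying the variables together
  - y > x: bounds one variable relative to another variable

From the equation, x − y = 16, i.e. y − x = -16; but y > x requires y − x ≥ 1. Contradiction.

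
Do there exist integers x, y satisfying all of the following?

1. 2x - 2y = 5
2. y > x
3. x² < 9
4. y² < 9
No

Even the single constraint (2x - 2y = 5) is infeasible over the integers.

  - 2x - 2y = 5: every term on the left is divisible by 2, so the LHS ≡ 0 (mod 2), but the RHS 5 is not — no integer solution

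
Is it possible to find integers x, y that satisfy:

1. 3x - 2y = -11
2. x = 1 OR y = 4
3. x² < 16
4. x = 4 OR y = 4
Yes

Take x = -1, y = 4. Substituting into each constraint:
  (1) 3(-1) - 2(4) = -11 ✓
  (2) y = 4, target 4 ✓ (second branch holds)
  (3) x² = (-1)² = 1, and 1 < 16 ✓
  (4) y = 4, target 4 ✓ (second branch holds)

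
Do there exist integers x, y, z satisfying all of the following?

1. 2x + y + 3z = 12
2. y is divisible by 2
Yes

Take x = 6, y = 0, z = 0. Substituting into each constraint:
  (1) 2(6) + 0 + 3(0) = 12 ✓
  (2) 0 = 2 × 0, remainder 0 ✓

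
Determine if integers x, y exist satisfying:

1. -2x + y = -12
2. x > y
Yes

Take x = 6, y = 0. Substituting into each constraint:
  (1) -2(6) + 0 = -12 ✓
  (2) 6 > 0 ✓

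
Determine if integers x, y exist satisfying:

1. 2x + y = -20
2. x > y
Yes

Take x = -6, y = -8. Substituting into each constraint:
  (1) 2(-6) + (-8) = -20 ✓
  (2) -6 > -8 ✓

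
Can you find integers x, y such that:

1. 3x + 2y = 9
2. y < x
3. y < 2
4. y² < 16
Yes

Take x = 3, y = 0. Substituting into each constraint:
  (1) 3(3) + 2(0) = 9 ✓
  (2) 0 < 3 ✓
  (3) 0 < 2 ✓
  (4) y² = (0)² = 0, and 0 < 16 ✓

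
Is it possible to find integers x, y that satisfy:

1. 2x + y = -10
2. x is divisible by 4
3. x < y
Yes

Take x = -4, y = -2. Substituting into each constraint:
  (1) 2(-4) + (-2) = -10 ✓
  (2) -4 = 4 × -1, remainder 0 ✓
  (3) -4 < -2 ✓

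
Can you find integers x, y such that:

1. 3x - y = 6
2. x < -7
Yes

Take x = -8, y = -30. Substituting into each constraint:
  (1) 3(-8) + 30 = 6 ✓
  (2) -8 < -7 ✓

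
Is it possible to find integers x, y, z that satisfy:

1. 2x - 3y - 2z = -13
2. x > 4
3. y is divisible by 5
Yes

Take x = 12, y = 5, z = 11. Substituting into each constraint:
  (1) 2(12) - 3(5) - 2(11) = -13 ✓
  (2) 12 > 4 ✓
  (3) 5 = 5 × 1, remainder 0 ✓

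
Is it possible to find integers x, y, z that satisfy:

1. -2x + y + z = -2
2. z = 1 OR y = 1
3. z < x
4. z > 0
Yes

Take x = 3, y = 3, z = 1. Substituting into each constraint:
  (1) -2(3) + 3 + 1 = -2 ✓
  (2) z = 1, target 1 ✓ (first branch holds)
  (3) 1 < 3 ✓
  (4) 1 > 0 ✓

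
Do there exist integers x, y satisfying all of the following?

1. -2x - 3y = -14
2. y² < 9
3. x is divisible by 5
Yes

Take x = 10, y = -2. Substituting into each constraint:
  (1) -2(10) - 3(-2) = -14 ✓
  (2) y² = (-2)² = 4, and 4 < 9 ✓
  (3) 10 = 5 × 2, remainder 0 ✓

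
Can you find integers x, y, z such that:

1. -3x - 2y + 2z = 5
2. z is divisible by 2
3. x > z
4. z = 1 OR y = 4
Yes

Take x = -15, y = 4, z = -16. Substituting into each constraint:
  (1) -3(-15) - 2(4) + 2(-16) = 5 ✓
  (2) -16 = 2 × -8, remainder 0 ✓
  (3) -15 > -16 ✓
  (4) y = 4, target 4 ✓ (second branch holds)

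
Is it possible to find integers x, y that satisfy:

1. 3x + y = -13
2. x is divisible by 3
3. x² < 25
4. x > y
Yes

Take x = 0, y = -13. Substituting into each constraint:
  (1) 3(0) + (-13) = -13 ✓
  (2) 0 = 3 × 0, remainder 0 ✓
  (3) x² = (0)² = 0, and 0 < 25 ✓
  (4) 0 > -13 ✓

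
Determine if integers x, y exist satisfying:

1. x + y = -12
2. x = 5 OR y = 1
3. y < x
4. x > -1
Yes

Take x = 5, y = -17. Substituting into each constraint:
  (1) 5 + (-17) = -12 ✓
  (2) x = 5, target 5 ✓ (first branch holds)
  (3) -17 < 5 ✓
  (4) 5 > -1 ✓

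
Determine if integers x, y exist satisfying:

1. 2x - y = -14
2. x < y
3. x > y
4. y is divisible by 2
No

A contradictory subset is {x < y, x > y}. No integer assignment can satisfy these jointly:

  - x < y: bounds one variable relative to another variable
  - x > y: bounds one variable relative to another variable

Direct contradiction: y > x and x > y cannot both hold.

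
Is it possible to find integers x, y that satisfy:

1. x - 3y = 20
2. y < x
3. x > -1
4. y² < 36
Yes

Take x = 20, y = 0. Substituting into each constraint:
  (1) 20 - 3(0) = 20 ✓
  (2) 0 < 20 ✓
  (3) 20 > -1 ✓
  (4) y² = (0)² = 0, and 0 < 36 ✓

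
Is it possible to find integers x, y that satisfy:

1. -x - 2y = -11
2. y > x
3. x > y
No

A contradictory subset is {y > x, x > y}. No integer assignment can satisfy these jointly:

  - y > x: bounds one variable relative to another variable
  - x > y: bounds one variable relative to another variable

Direct contradiction: y > x and x > y cannot both hold.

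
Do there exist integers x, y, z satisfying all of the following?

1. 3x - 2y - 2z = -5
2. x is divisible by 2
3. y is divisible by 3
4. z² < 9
No

A contradictory subset is {3x - 2y - 2z = -5, x is divisible by 2}. No integer assignment can satisfy these jointly:

  - 3x - 2y - 2z = -5: is a linear equation tying the variables together
  - x is divisible by 2: restricts x to multiples of 2

Modular obstruction: writing x = 2x', every remaining term of the linear equation is divisible by 2, so the left side is ≡ 0 (mod 2); but the right side -5 ≡ 1 (mod 2). No integers can satisfy it.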